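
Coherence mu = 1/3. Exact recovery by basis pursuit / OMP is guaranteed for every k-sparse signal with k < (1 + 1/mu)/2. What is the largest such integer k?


1/mu = 3.
1 + 1/mu = 4.
(1 + 1/mu)/2 = 2 is an integer and the inequality is strict, so k_max = 2 - 1 = 1.

1


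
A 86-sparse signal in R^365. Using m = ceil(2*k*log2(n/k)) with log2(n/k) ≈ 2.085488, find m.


log2(n/k) = log2(365/86) ≈ 2.085488.
2*k*log2(n/k) ≈ 2*86*2.085488 = 358.703936.
m = ceil(358.703936) = 359.

359


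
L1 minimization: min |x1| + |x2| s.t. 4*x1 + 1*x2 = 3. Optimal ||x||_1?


Axis intercepts:
  x1 = 3/4, x2 = 0: L1 = 3/4
  x1 = 0, x2 = 3: L1 = 3
x* = (3/4, 0)
||x*||_1 = 3/4.

3/4


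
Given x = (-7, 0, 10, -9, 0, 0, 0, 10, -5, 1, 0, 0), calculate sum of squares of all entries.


Non-zero entries: [(0, -7), (2, 10), (3, -9), (7, 10), (8, -5), (9, 1)]
Squares: [49, 100, 81, 100, 25, 1]
||x||_2^2 = sum = 356.

356


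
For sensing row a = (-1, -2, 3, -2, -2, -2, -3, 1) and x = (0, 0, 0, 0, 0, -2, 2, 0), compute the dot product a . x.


Non-zero terms: ['-2*-2', '-3*2']
Products: [4, -6]
y = sum = -2.

-2


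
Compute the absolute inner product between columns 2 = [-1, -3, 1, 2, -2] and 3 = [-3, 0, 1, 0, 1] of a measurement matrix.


Inner product: -1*-3 + -3*0 + 1*1 + 2*0 + -2*1
Products: [3, 0, 1, 0, -2]
Sum = 2.
|dot| = 2.

2


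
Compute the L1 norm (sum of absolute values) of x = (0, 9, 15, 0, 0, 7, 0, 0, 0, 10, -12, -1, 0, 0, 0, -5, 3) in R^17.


Non-zero entries: [(1, 9), (2, 15), (5, 7), (9, 10), (10, -12), (11, -1), (15, -5), (16, 3)]
Absolute values: [9, 15, 7, 10, 12, 1, 5, 3]
||x||_1 = sum = 62.

62


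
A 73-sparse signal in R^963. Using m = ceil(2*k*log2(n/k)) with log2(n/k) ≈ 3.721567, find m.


log2(n/k) = log2(963/73) ≈ 3.721567.
2*k*log2(n/k) ≈ 2*73*3.721567 = 543.348782.
m = ceil(543.348782) = 544.

544


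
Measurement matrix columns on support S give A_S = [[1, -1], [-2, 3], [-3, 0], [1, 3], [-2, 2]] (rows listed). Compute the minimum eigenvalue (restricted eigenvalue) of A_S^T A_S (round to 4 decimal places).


A_S^T A_S = [[19, -8], [-8, 23]].
trace = 42.
det = 373.
disc = trace^2 - 4*det = 1764 - 4*373 = 272.
sqrt(272) ≈ 16.492423.
lam_min = (42 - sqrt(272))/2 ≈ (42 - 16.492423)/2 = 12.7537885 ≈ 12.7538.

12.7538


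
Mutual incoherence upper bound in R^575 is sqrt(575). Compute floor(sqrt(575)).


23^2 = 529 <= 575 < 576 = 24^2, so 23 <= sqrt(575) < 24.
floor(sqrt(575)) = 23.

23


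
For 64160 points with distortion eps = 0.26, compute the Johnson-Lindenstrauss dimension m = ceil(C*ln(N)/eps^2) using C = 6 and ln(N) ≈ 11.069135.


ln(64160) ≈ 11.069135.
eps^2 = 0.26^2 = 0.0676.
C*ln(N)/eps^2 ≈ 6*11.069135/0.0676 ≈ 982.4676.
m = ceil(982.4676) = 983.

983


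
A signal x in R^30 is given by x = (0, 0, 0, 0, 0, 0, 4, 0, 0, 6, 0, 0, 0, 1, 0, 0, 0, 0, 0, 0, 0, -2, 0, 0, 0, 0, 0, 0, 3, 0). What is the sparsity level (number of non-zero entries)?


Non-zero positions: [6, 9, 13, 21, 28].
Sparsity = 5.

5


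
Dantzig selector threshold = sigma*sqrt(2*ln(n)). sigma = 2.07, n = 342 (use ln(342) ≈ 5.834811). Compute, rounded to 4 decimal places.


ln(342) ≈ 5.834811.
2*ln(n) ≈ 11.669622.
sqrt(2*ln(n)) ≈ sqrt(11.669622) ≈ 3.416083.
threshold ≈ 2.07*3.416083 = 7.07129181 ≈ 7.0713.

7.0713


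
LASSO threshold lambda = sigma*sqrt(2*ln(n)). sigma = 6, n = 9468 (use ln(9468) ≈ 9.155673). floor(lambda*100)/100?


ln(9468) ≈ 9.155673.
2*ln(n) ≈ 18.311346.
sqrt(2*ln(n)) ≈ sqrt(18.311346) ≈ 4.279176.
lambda ≈ 6*4.279176 = 25.675056.
floor(lambda*100)/100 = 25.67.

25.67


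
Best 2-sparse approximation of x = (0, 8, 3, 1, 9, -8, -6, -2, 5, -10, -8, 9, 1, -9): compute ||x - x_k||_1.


Sorted |x_i| descending: [10, 9, 9, 9, 8, 8, 8, 6, 5, 3, 2, 1, 1, 0]
Keep top 2: [10, 9]
Tail entries: [9, 9, 8, 8, 8, 6, 5, 3, 2, 1, 1, 0]
L1 error = sum of tail = 60.

60


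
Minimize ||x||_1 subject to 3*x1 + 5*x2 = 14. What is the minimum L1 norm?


Axis intercepts:
  x1 = 14/3, x2 = 0: L1 = 14/3
  x1 = 0, x2 = 14/5: L1 = 14/5
x* = (0, 14/5)
||x*||_1 = 14/5.

14/5


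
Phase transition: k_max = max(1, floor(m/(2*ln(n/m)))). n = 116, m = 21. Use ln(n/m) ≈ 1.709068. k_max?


n/m = 116/21.
ln(n/m) ≈ 1.709068.
2*ln(n/m) ≈ 3.418136.
m/(2*ln(n/m)) ≈ 21/3.418136 ≈ 6.1437.
floor = 6.
k_max = max(1, 6) = 6.

6


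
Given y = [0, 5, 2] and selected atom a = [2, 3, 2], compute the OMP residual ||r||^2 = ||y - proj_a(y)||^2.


a^T a = 17.
a^T y = 19.
coeff = 19/17 = 19/17.
||r||^2 = 132/17.

132/17


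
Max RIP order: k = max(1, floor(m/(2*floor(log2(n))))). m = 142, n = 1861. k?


floor(log2(1861)) = 10.
2*10 = 20.
m/(2*floor(log2(n))) = 142/20 ≈ 7.1.
floor = 7.
k = max(1, 7) = 7.

7


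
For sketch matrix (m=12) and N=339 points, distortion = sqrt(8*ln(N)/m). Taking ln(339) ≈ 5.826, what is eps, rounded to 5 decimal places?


ln(339) ≈ 5.826.
8*ln(N)/m ≈ 8*5.826/12 ≈ 3.884.
eps = sqrt(3.884) ≈ 1.9707866 ≈ 1.97079.

1.97079


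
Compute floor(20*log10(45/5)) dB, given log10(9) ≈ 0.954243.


||x||/||e|| = 45/5 = 9.
log10(9) ≈ 0.954243.
20*log10(||x||/||e||) ≈ 20*0.954243 = 19.08486.
floor(19.08486) = 19.

19


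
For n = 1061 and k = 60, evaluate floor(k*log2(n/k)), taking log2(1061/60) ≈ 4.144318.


log2(n/k) = log2(1061/60) ≈ 4.144318.
k*log2(n/k) ≈ 60*4.144318 = 248.65908.
floor(248.65908) = 248.

248


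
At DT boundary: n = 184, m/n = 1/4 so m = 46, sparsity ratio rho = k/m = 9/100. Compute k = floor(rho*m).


m = 1/4*184 = 46.
rho = 9/100.
rho*m = 9/100*46 = 4.14.
k = floor(4.14) = 4.

4


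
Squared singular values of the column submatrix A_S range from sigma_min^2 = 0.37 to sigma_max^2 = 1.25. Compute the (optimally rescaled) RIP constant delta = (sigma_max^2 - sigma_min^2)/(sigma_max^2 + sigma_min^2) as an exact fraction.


lambda_max - lambda_min = 1.25 - 0.37 = 0.88.
lambda_max + lambda_min = 1.25 + 0.37 = 1.62.
delta = 0.88/1.62 = 88/162 = 44/81.

44/81


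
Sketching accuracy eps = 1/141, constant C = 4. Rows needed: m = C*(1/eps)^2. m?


1/eps = 141.
(1/eps)^2 = 19881.
m = 4*19881 = 79524.

79524


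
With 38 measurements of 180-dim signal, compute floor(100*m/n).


100*m/n = 100*38/180 ≈ 21.1111.
floor = 21.

21


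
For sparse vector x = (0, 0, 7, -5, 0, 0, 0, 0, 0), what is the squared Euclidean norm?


Non-zero entries: [(2, 7), (3, -5)]
Squares: [49, 25]
||x||_2^2 = sum = 74.

74


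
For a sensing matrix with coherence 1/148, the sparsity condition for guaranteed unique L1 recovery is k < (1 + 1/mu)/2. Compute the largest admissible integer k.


1/mu = 148.
1 + 1/mu = 149.
(1 + 1/mu)/2 = 74.5 is not an integer, so k_max = floor(74.5) = 74.

74


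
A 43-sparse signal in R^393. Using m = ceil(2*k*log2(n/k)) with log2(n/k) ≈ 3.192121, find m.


log2(n/k) = log2(393/43) ≈ 3.192121.
2*k*log2(n/k) ≈ 2*43*3.192121 = 274.522406.
m = ceil(274.522406) = 275.

275


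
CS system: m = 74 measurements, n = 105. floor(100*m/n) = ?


100*m/n = 100*74/105 ≈ 70.4762.
floor = 70.

70


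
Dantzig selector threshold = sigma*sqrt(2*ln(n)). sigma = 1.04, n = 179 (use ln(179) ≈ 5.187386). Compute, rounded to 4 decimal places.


ln(179) ≈ 5.187386.
2*ln(n) ≈ 10.374772.
sqrt(2*ln(n)) ≈ sqrt(10.374772) ≈ 3.220989.
threshold ≈ 1.04*3.220989 = 3.34982856 ≈ 3.3498.

3.3498


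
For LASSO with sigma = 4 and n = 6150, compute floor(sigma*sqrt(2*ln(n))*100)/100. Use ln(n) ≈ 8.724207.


ln(6150) ≈ 8.724207.
2*ln(n) ≈ 17.448414.
sqrt(2*ln(n)) ≈ sqrt(17.448414) ≈ 4.17713.
lambda ≈ 4*4.17713 = 16.70852.
floor(lambda*100)/100 = 16.70.

16.70


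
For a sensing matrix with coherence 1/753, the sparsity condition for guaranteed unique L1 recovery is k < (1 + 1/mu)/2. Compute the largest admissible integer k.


1/mu = 753.
1 + 1/mu = 754.
(1 + 1/mu)/2 = 377 is an integer and the inequality is strict, so k_max = 377 - 1 = 376.

376


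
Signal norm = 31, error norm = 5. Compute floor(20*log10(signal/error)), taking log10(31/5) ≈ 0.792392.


||x||/||e|| = 31/5.
log10(31/5) ≈ 0.792392.
20*log10(||x||/||e||) ≈ 20*0.792392 = 15.84784.
floor(15.84784) = 15.

15


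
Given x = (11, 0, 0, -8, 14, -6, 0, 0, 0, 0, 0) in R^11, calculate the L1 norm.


Non-zero entries: [(0, 11), (3, -8), (4, 14), (5, -6)]
Absolute values: [11, 8, 14, 6]
||x||_1 = sum = 39.

39


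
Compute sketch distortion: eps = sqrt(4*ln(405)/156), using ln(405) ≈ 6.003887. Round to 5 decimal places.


ln(405) ≈ 6.003887.
4*ln(N)/m ≈ 4*6.003887/156 ≈ 0.15394582.
eps = sqrt(0.15394582) ≈ 0.3923593 ≈ 0.39236.

0.39236


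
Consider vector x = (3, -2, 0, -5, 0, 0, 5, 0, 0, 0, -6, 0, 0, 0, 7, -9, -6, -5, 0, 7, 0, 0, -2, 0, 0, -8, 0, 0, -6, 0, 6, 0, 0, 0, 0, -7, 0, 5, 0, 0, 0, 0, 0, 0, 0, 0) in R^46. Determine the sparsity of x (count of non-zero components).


Non-zero positions: [0, 1, 3, 6, 10, 14, 15, 16, 17, 19, 22, 25, 28, 30, 35, 37].
Sparsity = 16.

16


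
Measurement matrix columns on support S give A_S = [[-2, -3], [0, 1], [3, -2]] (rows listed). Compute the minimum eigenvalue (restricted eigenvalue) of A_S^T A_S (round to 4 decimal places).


A_S^T A_S = [[13, 0], [0, 14]].
trace = 27.
det = 182.
disc = trace^2 - 4*det = 729 - 4*182 = 1.
sqrt(1) = 1.
lam_min = (27 - 1)/2 = 13 = 13.0000.

13.0000


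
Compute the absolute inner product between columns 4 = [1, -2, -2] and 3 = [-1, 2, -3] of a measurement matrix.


Inner product: 1*-1 + -2*2 + -2*-3
Products: [-1, -4, 6]
Sum = 1.
|dot| = 1.

1


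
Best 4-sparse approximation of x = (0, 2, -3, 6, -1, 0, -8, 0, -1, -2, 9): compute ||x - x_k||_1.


Sorted |x_i| descending: [9, 8, 6, 3, 2, 2, 1, 1, 0, 0, 0]
Keep top 4: [9, 8, 6, 3]
Tail entries: [2, 2, 1, 1, 0, 0, 0]
L1 error = sum of tail = 6.

6


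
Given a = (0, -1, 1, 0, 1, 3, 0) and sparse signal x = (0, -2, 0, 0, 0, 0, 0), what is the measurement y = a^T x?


Non-zero terms: ['-1*-2']
Products: [2]
y = sum = 2.

2


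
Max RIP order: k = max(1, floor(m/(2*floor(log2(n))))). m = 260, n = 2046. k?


floor(log2(2046)) = 10.
2*10 = 20.
m/(2*floor(log2(n))) = 260/20 ≈ 13.0.
floor = 13.
k = max(1, 13) = 13.

13


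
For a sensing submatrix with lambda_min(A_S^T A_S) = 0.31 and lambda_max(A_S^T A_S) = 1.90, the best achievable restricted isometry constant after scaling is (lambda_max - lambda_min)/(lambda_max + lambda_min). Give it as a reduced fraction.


lambda_max - lambda_min = 1.90 - 0.31 = 1.59.
lambda_max + lambda_min = 1.90 + 0.31 = 2.21.
delta = 1.59/2.21 = 159/221.

159/221


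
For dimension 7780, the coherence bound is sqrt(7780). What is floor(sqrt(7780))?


88^2 = 7744 <= 7780 < 7921 = 89^2, so 88 <= sqrt(7780) < 89.
floor(sqrt(7780)) = 88.

88


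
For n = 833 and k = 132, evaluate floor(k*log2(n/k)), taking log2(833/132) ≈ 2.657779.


log2(n/k) = log2(833/132) ≈ 2.657779.
k*log2(n/k) ≈ 132*2.657779 = 350.826828.
floor(350.826828) = 350.

350


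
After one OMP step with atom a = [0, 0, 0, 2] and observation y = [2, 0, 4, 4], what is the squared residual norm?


a^T a = 4.
a^T y = 8.
coeff = 8/4 = 2.
||r||^2 = 20.

20


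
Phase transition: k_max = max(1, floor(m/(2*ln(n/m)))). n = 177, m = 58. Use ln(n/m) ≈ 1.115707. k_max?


n/m = 177/58.
ln(n/m) ≈ 1.115707.
2*ln(n/m) ≈ 2.231414.
m/(2*ln(n/m)) ≈ 58/2.231414 ≈ 25.9925.
floor = 25.
k_max = max(1, 25) = 25.

25


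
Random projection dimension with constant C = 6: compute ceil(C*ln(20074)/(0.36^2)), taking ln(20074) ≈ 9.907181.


ln(20074) ≈ 9.907181.
eps^2 = 0.36^2 = 0.1296.
C*ln(N)/eps^2 ≈ 6*9.907181/0.1296 ≈ 458.6658.
m = ceil(458.6658) = 459.

459


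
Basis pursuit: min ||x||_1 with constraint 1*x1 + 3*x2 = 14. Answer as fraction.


Axis intercepts:
  x1 = 14, x2 = 0: L1 = 14
  x1 = 0, x2 = 14/3: L1 = 14/3
x* = (0, 14/3)
||x*||_1 = 14/3.

14/3


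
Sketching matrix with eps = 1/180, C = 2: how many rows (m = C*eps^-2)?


1/eps = 180.
(1/eps)^2 = 32400.
m = 2*32400 = 64800.

64800


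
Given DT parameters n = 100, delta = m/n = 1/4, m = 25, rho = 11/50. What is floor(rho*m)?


m = 1/4*100 = 25.
rho = 11/50.
rho*m = 11/50*25 = 5.5.
k = floor(5.5) = 5.

5


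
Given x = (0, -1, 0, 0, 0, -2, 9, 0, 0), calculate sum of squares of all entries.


Non-zero entries: [(1, -1), (5, -2), (6, 9)]
Squares: [1, 4, 81]
||x||_2^2 = sum = 86.

86


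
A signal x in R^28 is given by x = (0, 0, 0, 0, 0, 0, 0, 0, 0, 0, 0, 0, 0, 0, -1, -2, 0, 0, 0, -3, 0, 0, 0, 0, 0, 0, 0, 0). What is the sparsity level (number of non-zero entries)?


Non-zero positions: [14, 15, 19].
Sparsity = 3.

3


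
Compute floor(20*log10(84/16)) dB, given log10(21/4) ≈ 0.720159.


||x||/||e|| = 84/16 = 21/4.
log10(21/4) ≈ 0.720159.
20*log10(||x||/||e||) ≈ 20*0.720159 = 14.40318.
floor(14.40318) = 14.

14


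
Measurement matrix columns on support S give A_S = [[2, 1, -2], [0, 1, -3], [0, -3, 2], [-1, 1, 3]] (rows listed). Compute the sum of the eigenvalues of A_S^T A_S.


Sum of eigenvalues of A_S^T A_S = trace(A_S^T A_S) = sum of squared column norms of A_S.
A_S^T A_S diagonal: [5, 12, 26].
trace = 5 + 12 + 26 = 43.

43


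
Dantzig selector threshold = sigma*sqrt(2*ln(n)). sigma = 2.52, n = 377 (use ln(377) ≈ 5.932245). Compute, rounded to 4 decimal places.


ln(377) ≈ 5.932245.
2*ln(n) ≈ 11.86449.
sqrt(2*ln(n)) ≈ sqrt(11.86449) ≈ 3.444487.
threshold ≈ 2.52*3.444487 = 8.68010724 ≈ 8.6801.

8.6801


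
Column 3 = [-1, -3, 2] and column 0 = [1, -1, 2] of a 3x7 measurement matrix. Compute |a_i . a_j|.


Inner product: -1*1 + -3*-1 + 2*2
Products: [-1, 3, 4]
Sum = 6.
|dot| = 6.

6


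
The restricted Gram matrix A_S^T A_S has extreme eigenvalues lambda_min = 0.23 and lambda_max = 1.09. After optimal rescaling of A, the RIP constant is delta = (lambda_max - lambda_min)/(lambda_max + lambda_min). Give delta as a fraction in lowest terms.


lambda_max - lambda_min = 1.09 - 0.23 = 0.86.
lambda_max + lambda_min = 1.09 + 0.23 = 1.32.
delta = 0.86/1.32 = 86/132 = 43/66.

43/66


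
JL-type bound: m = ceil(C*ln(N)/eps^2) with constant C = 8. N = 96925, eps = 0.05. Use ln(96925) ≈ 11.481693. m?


ln(96925) ≈ 11.481693.
eps^2 = 0.05^2 = 0.0025.
C*ln(N)/eps^2 ≈ 8*11.481693/0.0025 ≈ 36741.4176.
m = ceil(36741.4176) = 36742.

36742


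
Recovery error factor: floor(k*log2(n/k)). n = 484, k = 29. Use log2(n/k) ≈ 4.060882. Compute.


log2(n/k) = log2(484/29) ≈ 4.060882.
k*log2(n/k) ≈ 29*4.060882 = 117.765578.
floor(117.765578) = 117.

117


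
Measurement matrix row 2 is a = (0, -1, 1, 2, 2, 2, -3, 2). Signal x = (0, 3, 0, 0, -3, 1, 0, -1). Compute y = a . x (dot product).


Non-zero terms: ['-1*3', '2*-3', '2*1', '2*-1']
Products: [-3, -6, 2, -2]
y = sum = -9.

-9


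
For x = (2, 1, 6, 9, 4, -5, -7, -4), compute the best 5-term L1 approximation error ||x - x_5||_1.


Sorted |x_i| descending: [9, 7, 6, 5, 4, 4, 2, 1]
Keep top 5: [9, 7, 6, 5, 4]
Tail entries: [4, 2, 1]
L1 error = sum of tail = 7.

7


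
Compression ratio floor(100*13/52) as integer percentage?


100*m/n = 100*13/52 ≈ 25.0.
floor = 25.

25


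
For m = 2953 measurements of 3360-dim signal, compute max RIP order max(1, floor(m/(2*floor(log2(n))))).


floor(log2(3360)) = 11.
2*11 = 22.
m/(2*floor(log2(n))) = 2953/22 ≈ 134.2273.
floor = 134.
k = max(1, 134) = 134.

134


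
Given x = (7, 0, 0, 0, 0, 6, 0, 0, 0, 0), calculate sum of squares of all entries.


Non-zero entries: [(0, 7), (5, 6)]
Squares: [49, 36]
||x||_2^2 = sum = 85.

85


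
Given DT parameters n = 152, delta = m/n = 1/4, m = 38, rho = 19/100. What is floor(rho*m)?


m = 1/4*152 = 38.
rho = 19/100.
rho*m = 19/100*38 = 7.22.
k = floor(7.22) = 7.

7


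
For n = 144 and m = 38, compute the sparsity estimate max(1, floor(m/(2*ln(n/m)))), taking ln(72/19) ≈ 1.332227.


n/m = 144/38 = 72/19.
ln(n/m) ≈ 1.332227.
2*ln(n/m) ≈ 2.664454.
m/(2*ln(n/m)) ≈ 38/2.664454 ≈ 14.2618.
floor = 14.
k_max = max(1, 14) = 14.

14


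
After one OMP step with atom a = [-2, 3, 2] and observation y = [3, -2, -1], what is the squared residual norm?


a^T a = 17.
a^T y = -14.
coeff = -14/17 = -14/17.
||r||^2 = 42/17.

42/17


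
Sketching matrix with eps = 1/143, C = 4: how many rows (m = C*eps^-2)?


1/eps = 143.
(1/eps)^2 = 20449.
m = 4*20449 = 81796.

81796


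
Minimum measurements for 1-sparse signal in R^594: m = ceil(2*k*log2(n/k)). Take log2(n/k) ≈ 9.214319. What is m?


log2(n/k) = log2(594/1) ≈ 9.214319.
2*k*log2(n/k) ≈ 2*1*9.214319 = 18.428638.
m = ceil(18.428638) = 19.

19


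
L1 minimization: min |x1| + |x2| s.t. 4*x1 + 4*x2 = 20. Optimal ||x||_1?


Axis intercepts:
  x1 = 5, x2 = 0: L1 = 5
  x1 = 0, x2 = 5: L1 = 5
x* = (5, 0)
||x*||_1 = 5.

5


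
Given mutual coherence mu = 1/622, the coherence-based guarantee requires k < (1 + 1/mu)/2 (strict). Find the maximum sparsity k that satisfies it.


1/mu = 622.
1 + 1/mu = 623.
(1 + 1/mu)/2 = 311.5 is not an integer, so k_max = floor(311.5) = 311.

311


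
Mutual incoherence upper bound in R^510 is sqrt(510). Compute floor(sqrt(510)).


22^2 = 484 <= 510 < 529 = 23^2, so 22 <= sqrt(510) < 23.
floor(sqrt(510)) = 22.

22


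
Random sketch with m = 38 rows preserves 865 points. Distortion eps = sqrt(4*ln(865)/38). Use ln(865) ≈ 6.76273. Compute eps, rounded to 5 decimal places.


ln(865) ≈ 6.76273.
4*ln(N)/m ≈ 4*6.76273/38 ≈ 0.71186632.
eps = sqrt(0.71186632) ≈ 0.8437217 ≈ 0.84372.

0.84372


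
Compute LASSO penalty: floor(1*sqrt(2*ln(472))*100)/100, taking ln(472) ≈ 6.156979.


ln(472) ≈ 6.156979.
2*ln(n) ≈ 12.313958.
sqrt(2*ln(n)) ≈ sqrt(12.313958) ≈ 3.509125.
lambda ≈ 1*3.509125 = 3.509125.
floor(lambda*100)/100 = 3.50.

3.50


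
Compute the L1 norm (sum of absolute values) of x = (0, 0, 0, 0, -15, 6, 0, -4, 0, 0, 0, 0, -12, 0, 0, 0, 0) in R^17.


Non-zero entries: [(4, -15), (5, 6), (7, -4), (12, -12)]
Absolute values: [15, 6, 4, 12]
||x||_1 = sum = 37.

37


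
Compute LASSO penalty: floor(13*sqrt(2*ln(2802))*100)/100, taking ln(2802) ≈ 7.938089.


ln(2802) ≈ 7.938089.
2*ln(n) ≈ 15.876178.
sqrt(2*ln(n)) ≈ sqrt(15.876178) ≈ 3.984492.
lambda ≈ 13*3.984492 = 51.798396.
floor(lambda*100)/100 = 51.79.

51.79


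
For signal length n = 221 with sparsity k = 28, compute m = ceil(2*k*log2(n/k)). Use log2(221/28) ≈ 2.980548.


log2(n/k) = log2(221/28) ≈ 2.980548.
2*k*log2(n/k) ≈ 2*28*2.980548 = 166.910688.
m = ceil(166.910688) = 167.

167


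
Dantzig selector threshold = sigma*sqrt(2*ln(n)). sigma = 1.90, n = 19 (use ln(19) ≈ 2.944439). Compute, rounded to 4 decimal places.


ln(19) ≈ 2.944439.
2*ln(n) ≈ 5.888878.
sqrt(2*ln(n)) ≈ sqrt(5.888878) ≈ 2.426701.
threshold ≈ 1.90*2.426701 = 4.6107319 ≈ 4.6107.

4.6107


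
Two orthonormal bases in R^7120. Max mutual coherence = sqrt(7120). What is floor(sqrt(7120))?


84^2 = 7056 <= 7120 < 7225 = 85^2, so 84 <= sqrt(7120) < 85.
floor(sqrt(7120)) = 84.

84


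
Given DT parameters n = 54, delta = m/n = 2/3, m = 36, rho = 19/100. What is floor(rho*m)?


m = 2/3*54 = 36.
rho = 19/100.
rho*m = 19/100*36 = 6.84.
k = floor(6.84) = 6.

6


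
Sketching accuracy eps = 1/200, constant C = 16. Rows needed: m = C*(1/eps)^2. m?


1/eps = 200.
(1/eps)^2 = 40000.
m = 16*40000 = 640000.

640000


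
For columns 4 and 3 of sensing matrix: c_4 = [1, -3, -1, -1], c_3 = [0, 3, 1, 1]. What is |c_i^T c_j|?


Inner product: 1*0 + -3*3 + -1*1 + -1*1
Products: [0, -9, -1, -1]
Sum = -11.
|dot| = 11.

11


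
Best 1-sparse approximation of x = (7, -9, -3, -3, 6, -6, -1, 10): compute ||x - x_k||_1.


Sorted |x_i| descending: [10, 9, 7, 6, 6, 3, 3, 1]
Keep top 1: [10]
Tail entries: [9, 7, 6, 6, 3, 3, 1]
L1 error = sum of tail = 35.

35


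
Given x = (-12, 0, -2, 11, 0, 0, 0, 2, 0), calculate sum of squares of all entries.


Non-zero entries: [(0, -12), (2, -2), (3, 11), (7, 2)]
Squares: [144, 4, 121, 4]
||x||_2^2 = sum = 273.

273


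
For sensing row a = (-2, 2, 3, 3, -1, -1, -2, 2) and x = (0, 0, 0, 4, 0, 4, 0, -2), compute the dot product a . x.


Non-zero terms: ['3*4', '-1*4', '2*-2']
Products: [12, -4, -4]
y = sum = 4.

4


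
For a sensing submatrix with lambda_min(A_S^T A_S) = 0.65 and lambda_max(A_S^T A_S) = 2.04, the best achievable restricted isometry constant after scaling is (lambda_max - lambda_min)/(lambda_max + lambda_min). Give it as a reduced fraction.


lambda_max - lambda_min = 2.04 - 0.65 = 1.39.
lambda_max + lambda_min = 2.04 + 0.65 = 2.69.
delta = 1.39/2.69 = 139/269.

139/269


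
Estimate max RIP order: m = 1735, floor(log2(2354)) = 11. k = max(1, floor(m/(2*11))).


floor(log2(2354)) = 11.
2*11 = 22.
m/(2*floor(log2(n))) = 1735/22 ≈ 78.8636.
floor = 78.
k = max(1, 78) = 78.

78


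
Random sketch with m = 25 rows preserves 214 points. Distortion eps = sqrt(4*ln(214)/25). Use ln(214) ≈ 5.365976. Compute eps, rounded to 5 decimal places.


ln(214) ≈ 5.365976.
4*ln(N)/m ≈ 4*5.365976/25 ≈ 0.85855616.
eps = sqrt(0.85855616) ≈ 0.9265831 ≈ 0.92658.

0.92658


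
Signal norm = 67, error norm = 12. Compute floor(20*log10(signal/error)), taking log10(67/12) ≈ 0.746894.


||x||/||e|| = 67/12.
log10(67/12) ≈ 0.746894.
20*log10(||x||/||e||) ≈ 20*0.746894 = 14.93788.
floor(14.93788) = 14.

14


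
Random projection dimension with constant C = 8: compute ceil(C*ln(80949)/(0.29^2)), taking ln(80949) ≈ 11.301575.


ln(80949) ≈ 11.301575.
eps^2 = 0.29^2 = 0.0841.
C*ln(N)/eps^2 ≈ 8*11.301575/0.0841 ≈ 1075.0606.
m = ceil(1075.0606) = 1076.

1076


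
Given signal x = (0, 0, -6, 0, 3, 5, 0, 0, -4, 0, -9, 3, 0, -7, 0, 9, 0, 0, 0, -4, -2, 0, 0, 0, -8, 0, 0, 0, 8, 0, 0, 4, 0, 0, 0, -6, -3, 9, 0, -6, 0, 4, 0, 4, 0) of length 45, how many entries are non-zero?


Non-zero positions: [2, 4, 5, 8, 10, 11, 13, 15, 19, 20, 24, 28, 31, 35, 36, 37, 39, 41, 43].
Sparsity = 19.

19


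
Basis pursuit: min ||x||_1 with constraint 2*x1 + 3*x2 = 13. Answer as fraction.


Axis intercepts:
  x1 = 13/2, x2 = 0: L1 = 13/2
  x1 = 0, x2 = 13/3: L1 = 13/3
x* = (0, 13/3)
||x*||_1 = 13/3.

13/3


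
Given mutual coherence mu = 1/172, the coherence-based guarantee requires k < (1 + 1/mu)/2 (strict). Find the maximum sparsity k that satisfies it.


1/mu = 172.
1 + 1/mu = 173.
(1 + 1/mu)/2 = 86.5 is not an integer, so k_max = floor(86.5) = 86.

86


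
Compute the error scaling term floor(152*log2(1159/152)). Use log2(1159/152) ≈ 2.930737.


log2(n/k) = log2(1159/152) ≈ 2.930737.
k*log2(n/k) ≈ 152*2.930737 = 445.472024.
floor(445.472024) = 445.

445


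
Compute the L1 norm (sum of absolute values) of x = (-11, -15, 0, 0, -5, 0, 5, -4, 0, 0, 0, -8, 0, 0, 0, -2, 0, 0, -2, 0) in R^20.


Non-zero entries: [(0, -11), (1, -15), (4, -5), (6, 5), (7, -4), (11, -8), (15, -2), (18, -2)]
Absolute values: [11, 15, 5, 5, 4, 8, 2, 2]
||x||_1 = sum = 52.

52


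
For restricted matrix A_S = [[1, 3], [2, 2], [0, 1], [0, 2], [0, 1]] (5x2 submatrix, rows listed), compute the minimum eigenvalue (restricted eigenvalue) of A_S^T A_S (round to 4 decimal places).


A_S^T A_S = [[5, 7], [7, 19]].
trace = 24.
det = 46.
disc = trace^2 - 4*det = 576 - 4*46 = 392.
sqrt(392) ≈ 19.798990.
lam_min = (24 - sqrt(392))/2 ≈ (24 - 19.798990)/2 = 2.100505 ≈ 2.1005.

2.1005


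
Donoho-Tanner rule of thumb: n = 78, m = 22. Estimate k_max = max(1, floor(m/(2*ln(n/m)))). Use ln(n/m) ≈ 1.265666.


n/m = 78/22 = 39/11.
ln(n/m) ≈ 1.265666.
2*ln(n/m) ≈ 2.531332.
m/(2*ln(n/m)) ≈ 22/2.531332 ≈ 8.6911.
floor = 8.
k_max = max(1, 8) = 8.

8


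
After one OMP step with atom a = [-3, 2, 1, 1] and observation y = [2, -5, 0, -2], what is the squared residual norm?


a^T a = 15.
a^T y = -18.
coeff = -18/15 = -6/5.
||r||^2 = 57/5.

57/5


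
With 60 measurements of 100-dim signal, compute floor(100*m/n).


100*m/n = 100*60/100 ≈ 60.0.
floor = 60.

60


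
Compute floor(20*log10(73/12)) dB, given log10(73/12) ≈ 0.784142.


||x||/||e|| = 73/12.
log10(73/12) ≈ 0.784142.
20*log10(||x||/||e||) ≈ 20*0.784142 = 15.68284.
floor(15.68284) = 15.

15


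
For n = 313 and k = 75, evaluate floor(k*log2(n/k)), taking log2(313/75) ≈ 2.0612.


log2(n/k) = log2(313/75) ≈ 2.0612.
k*log2(n/k) ≈ 75*2.0612 = 154.59.
floor(154.59) = 154.

154


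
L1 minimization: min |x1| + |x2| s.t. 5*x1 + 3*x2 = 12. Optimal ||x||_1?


Axis intercepts:
  x1 = 12/5, x2 = 0: L1 = 12/5
  x1 = 0, x2 = 4: L1 = 4
x* = (12/5, 0)
||x*||_1 = 12/5.

12/5


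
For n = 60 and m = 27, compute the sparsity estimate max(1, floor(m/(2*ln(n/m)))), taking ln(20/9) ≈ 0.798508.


n/m = 60/27 = 20/9.
ln(n/m) ≈ 0.798508.
2*ln(n/m) ≈ 1.597016.
m/(2*ln(n/m)) ≈ 27/1.597016 ≈ 16.9065.
floor = 16.
k_max = max(1, 16) = 16.

16


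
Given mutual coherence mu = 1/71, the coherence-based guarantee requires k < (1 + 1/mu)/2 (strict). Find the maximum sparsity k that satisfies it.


1/mu = 71.
1 + 1/mu = 72.
(1 + 1/mu)/2 = 36 is an integer and the inequality is strict, so k_max = 36 - 1 = 35.

35


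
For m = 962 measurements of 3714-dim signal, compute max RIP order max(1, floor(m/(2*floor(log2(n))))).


floor(log2(3714)) = 11.
2*11 = 22.
m/(2*floor(log2(n))) = 962/22 ≈ 43.7273.
floor = 43.
k = max(1, 43) = 43.

43


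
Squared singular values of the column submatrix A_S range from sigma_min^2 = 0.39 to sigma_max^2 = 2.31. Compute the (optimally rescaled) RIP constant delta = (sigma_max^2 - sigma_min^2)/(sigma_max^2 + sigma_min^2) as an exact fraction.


lambda_max - lambda_min = 2.31 - 0.39 = 1.92.
lambda_max + lambda_min = 2.31 + 0.39 = 2.70.
delta = 1.92/2.70 = 192/270 = 32/45.

32/45


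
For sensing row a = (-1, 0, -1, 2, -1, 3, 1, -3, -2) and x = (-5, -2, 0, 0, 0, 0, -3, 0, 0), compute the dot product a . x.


Non-zero terms: ['-1*-5', '0*-2', '1*-3']
Products: [5, 0, -3]
y = sum = 2.

2


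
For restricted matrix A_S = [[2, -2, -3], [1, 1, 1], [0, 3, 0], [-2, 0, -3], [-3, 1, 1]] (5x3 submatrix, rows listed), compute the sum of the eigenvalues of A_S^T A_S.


Sum of eigenvalues of A_S^T A_S = trace(A_S^T A_S) = sum of squared column norms of A_S.
A_S^T A_S diagonal: [18, 15, 20].
trace = 18 + 15 + 20 = 53.

53


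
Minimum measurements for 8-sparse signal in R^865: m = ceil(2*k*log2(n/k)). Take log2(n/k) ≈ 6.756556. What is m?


log2(n/k) = log2(865/8) ≈ 6.756556.
2*k*log2(n/k) ≈ 2*8*6.756556 = 108.104896.
m = ceil(108.104896) = 109.

109


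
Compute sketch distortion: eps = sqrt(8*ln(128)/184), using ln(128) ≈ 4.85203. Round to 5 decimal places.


ln(128) ≈ 4.85203.
8*ln(N)/m ≈ 8*4.85203/184 ≈ 0.21095783.
eps = sqrt(0.21095783) ≈ 0.4593015 ≈ 0.45930.

0.45930


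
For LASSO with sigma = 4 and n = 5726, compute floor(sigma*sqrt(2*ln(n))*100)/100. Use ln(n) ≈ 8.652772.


ln(5726) ≈ 8.652772.
2*ln(n) ≈ 17.305544.
sqrt(2*ln(n)) ≈ sqrt(17.305544) ≈ 4.159993.
lambda ≈ 4*4.159993 = 16.639972.
floor(lambda*100)/100 = 16.63.

16.63


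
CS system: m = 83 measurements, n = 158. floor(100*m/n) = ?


100*m/n = 100*83/158 ≈ 52.5316.
floor = 52.

52


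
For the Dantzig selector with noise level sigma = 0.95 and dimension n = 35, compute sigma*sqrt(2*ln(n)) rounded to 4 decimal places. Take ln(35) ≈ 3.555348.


ln(35) ≈ 3.555348.
2*ln(n) ≈ 7.110696.
sqrt(2*ln(n)) ≈ sqrt(7.110696) ≈ 2.666589.
threshold ≈ 0.95*2.666589 = 2.53325955 ≈ 2.5333.

2.5333


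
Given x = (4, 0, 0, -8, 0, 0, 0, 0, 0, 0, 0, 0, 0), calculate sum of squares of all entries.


Non-zero entries: [(0, 4), (3, -8)]
Squares: [16, 64]
||x||_2^2 = sum = 80.

80


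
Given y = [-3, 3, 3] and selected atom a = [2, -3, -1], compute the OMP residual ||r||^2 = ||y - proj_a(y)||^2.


a^T a = 14.
a^T y = -18.
coeff = -18/14 = -9/7.
||r||^2 = 27/7.

27/7


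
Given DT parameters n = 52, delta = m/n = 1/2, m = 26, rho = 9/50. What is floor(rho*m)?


m = 1/2*52 = 26.
rho = 9/50.
rho*m = 9/50*26 = 4.68.
k = floor(4.68) = 4.

4


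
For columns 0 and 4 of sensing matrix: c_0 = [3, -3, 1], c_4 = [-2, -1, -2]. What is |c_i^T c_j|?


Inner product: 3*-2 + -3*-1 + 1*-2
Products: [-6, 3, -2]
Sum = -5.
|dot| = 5.

5


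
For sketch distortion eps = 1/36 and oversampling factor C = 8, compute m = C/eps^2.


1/eps = 36.
(1/eps)^2 = 1296.
m = 8*1296 = 10368.

10368


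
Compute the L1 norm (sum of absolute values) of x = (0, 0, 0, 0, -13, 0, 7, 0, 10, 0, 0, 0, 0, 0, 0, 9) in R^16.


Non-zero entries: [(4, -13), (6, 7), (8, 10), (15, 9)]
Absolute values: [13, 7, 10, 9]
||x||_1 = sum = 39.

39


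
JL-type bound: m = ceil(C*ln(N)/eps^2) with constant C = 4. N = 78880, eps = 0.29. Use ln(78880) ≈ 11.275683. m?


ln(78880) ≈ 11.275683.
eps^2 = 0.29^2 = 0.0841.
C*ln(N)/eps^2 ≈ 4*11.275683/0.0841 ≈ 536.2988.
m = ceil(536.2988) = 537.

537


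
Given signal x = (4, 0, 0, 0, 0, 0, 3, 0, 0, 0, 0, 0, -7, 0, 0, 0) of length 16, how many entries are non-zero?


Non-zero positions: [0, 6, 12].
Sparsity = 3.

3


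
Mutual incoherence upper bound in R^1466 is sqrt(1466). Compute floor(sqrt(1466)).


38^2 = 1444 <= 1466 < 1521 = 39^2, so 38 <= sqrt(1466) < 39.
floor(sqrt(1466)) = 38.

38


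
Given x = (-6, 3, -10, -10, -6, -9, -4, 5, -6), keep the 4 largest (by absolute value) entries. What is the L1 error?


Sorted |x_i| descending: [10, 10, 9, 6, 6, 6, 5, 4, 3]
Keep top 4: [10, 10, 9, 6]
Tail entries: [6, 6, 5, 4, 3]
L1 error = sum of tail = 24.

24


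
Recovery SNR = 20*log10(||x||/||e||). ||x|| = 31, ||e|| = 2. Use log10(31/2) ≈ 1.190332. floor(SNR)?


||x||/||e|| = 31/2.
log10(31/2) ≈ 1.190332.
20*log10(||x||/||e||) ≈ 20*1.190332 = 23.80664.
floor(23.80664) = 23.

23


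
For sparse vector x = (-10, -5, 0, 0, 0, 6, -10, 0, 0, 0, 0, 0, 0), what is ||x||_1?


Non-zero entries: [(0, -10), (1, -5), (5, 6), (6, -10)]
Absolute values: [10, 5, 6, 10]
||x||_1 = sum = 31.

31


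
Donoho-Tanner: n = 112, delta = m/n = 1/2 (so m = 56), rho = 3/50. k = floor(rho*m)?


m = 1/2*112 = 56.
rho = 3/50.
rho*m = 3/50*56 = 3.36.
k = floor(3.36) = 3.

3


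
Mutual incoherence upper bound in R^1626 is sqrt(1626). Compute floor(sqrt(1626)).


40^2 = 1600 <= 1626 < 1681 = 41^2, so 40 <= sqrt(1626) < 41.
floor(sqrt(1626)) = 40.

40


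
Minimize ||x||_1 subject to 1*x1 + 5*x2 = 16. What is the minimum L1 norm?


Axis intercepts:
  x1 = 16, x2 = 0: L1 = 16
  x1 = 0, x2 = 16/5: L1 = 16/5
x* = (0, 16/5)
||x*||_1 = 16/5.

16/5


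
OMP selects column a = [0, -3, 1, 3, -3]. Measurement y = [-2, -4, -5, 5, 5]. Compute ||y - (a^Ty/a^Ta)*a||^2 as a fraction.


a^T a = 28.
a^T y = 7.
coeff = 7/28 = 1/4.
||r||^2 = 373/4.

373/4


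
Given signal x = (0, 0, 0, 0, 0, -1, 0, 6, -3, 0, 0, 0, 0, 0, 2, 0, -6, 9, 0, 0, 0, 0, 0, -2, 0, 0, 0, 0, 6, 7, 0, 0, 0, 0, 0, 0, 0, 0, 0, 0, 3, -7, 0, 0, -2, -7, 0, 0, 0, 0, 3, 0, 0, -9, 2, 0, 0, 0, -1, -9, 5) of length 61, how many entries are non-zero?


Non-zero positions: [5, 7, 8, 14, 16, 17, 23, 28, 29, 40, 41, 44, 45, 50, 53, 54, 58, 59, 60].
Sparsity = 19.

19


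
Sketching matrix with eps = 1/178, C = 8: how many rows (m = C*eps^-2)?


1/eps = 178.
(1/eps)^2 = 31684.
m = 8*31684 = 253472.

253472


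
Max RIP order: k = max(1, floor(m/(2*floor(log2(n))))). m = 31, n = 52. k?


floor(log2(52)) = 5.
2*5 = 10.
m/(2*floor(log2(n))) = 31/10 ≈ 3.1.
floor = 3.
k = max(1, 3) = 3.

3


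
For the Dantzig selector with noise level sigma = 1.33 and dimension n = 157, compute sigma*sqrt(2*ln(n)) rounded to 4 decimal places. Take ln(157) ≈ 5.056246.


ln(157) ≈ 5.056246.
2*ln(n) ≈ 10.112492.
sqrt(2*ln(n)) ≈ sqrt(10.112492) ≈ 3.180014.
threshold ≈ 1.33*3.180014 = 4.22941862 ≈ 4.2294.

4.2294


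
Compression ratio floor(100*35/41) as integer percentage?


100*m/n = 100*35/41 ≈ 85.3659.
floor = 85.

85


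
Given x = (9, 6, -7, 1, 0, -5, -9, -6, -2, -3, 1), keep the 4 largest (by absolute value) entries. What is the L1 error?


Sorted |x_i| descending: [9, 9, 7, 6, 6, 5, 3, 2, 1, 1, 0]
Keep top 4: [9, 9, 7, 6]
Tail entries: [6, 5, 3, 2, 1, 1, 0]
L1 error = sum of tail = 18.

18


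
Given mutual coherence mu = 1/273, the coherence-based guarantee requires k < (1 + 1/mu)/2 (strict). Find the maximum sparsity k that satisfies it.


1/mu = 273.
1 + 1/mu = 274.
(1 + 1/mu)/2 = 137 is an integer and the inequality is strict, so k_max = 137 - 1 = 136.

136


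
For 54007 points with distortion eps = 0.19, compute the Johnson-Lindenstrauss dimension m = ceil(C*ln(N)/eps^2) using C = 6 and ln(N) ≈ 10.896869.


ln(54007) ≈ 10.896869.
eps^2 = 0.19^2 = 0.0361.
C*ln(N)/eps^2 ≈ 6*10.896869/0.0361 ≈ 1811.114.
m = ceil(1811.114) = 1812.

1812


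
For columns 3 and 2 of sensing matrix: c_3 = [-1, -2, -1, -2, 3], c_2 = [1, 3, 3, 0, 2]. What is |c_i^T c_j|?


Inner product: -1*1 + -2*3 + -1*3 + -2*0 + 3*2
Products: [-1, -6, -3, 0, 6]
Sum = -4.
|dot| = 4.

4


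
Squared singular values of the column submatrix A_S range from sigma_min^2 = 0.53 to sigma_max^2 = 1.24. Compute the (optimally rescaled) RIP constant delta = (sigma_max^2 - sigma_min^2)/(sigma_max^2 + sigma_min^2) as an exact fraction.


lambda_max - lambda_min = 1.24 - 0.53 = 0.71.
lambda_max + lambda_min = 1.24 + 0.53 = 1.77.
delta = 0.71/1.77 = 71/177.

71/177


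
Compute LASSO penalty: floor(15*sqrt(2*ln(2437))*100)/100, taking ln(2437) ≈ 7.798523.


ln(2437) ≈ 7.798523.
2*ln(n) ≈ 15.597046.
sqrt(2*ln(n)) ≈ sqrt(15.597046) ≈ 3.94931.
lambda ≈ 15*3.94931 = 59.23965.
floor(lambda*100)/100 = 59.23.

59.23


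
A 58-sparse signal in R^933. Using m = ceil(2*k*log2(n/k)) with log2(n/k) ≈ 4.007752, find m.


log2(n/k) = log2(933/58) ≈ 4.007752.
2*k*log2(n/k) ≈ 2*58*4.007752 = 464.899232.
m = ceil(464.899232) = 465.

465


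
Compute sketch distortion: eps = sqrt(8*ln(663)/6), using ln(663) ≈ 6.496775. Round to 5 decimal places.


ln(663) ≈ 6.496775.
8*ln(N)/m ≈ 8*6.496775/6 ≈ 8.66236667.
eps = sqrt(8.66236667) ≈ 2.9431899 ≈ 2.94319.

2.94319


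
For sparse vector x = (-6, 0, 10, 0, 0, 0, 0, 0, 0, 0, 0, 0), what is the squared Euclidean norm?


Non-zero entries: [(0, -6), (2, 10)]
Squares: [36, 100]
||x||_2^2 = sum = 136.

136


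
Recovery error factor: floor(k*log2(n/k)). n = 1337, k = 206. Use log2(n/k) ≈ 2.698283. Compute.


log2(n/k) = log2(1337/206) ≈ 2.698283.
k*log2(n/k) ≈ 206*2.698283 = 555.846298.
floor(555.846298) = 555.

555


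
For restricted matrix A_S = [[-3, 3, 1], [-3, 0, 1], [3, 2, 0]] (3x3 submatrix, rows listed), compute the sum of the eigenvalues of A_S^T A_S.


Sum of eigenvalues of A_S^T A_S = trace(A_S^T A_S) = sum of squared column norms of A_S.
A_S^T A_S diagonal: [27, 13, 2].
trace = 27 + 13 + 2 = 42.

42


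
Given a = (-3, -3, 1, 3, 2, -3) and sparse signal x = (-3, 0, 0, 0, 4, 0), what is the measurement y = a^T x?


Non-zero terms: ['-3*-3', '2*4']
Products: [9, 8]
y = sum = 17.

17


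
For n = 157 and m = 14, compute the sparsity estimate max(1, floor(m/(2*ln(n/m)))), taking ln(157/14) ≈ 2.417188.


n/m = 157/14.
ln(n/m) ≈ 2.417188.
2*ln(n/m) ≈ 4.834376.
m/(2*ln(n/m)) ≈ 14/4.834376 ≈ 2.8959.
floor = 2.
k_max = max(1, 2) = 2.

2


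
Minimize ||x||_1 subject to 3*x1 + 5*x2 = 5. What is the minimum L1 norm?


Axis intercepts:
  x1 = 5/3, x2 = 0: L1 = 5/3
  x1 = 0, x2 = 1: L1 = 1
x* = (0, 1)
||x*||_1 = 1.

1


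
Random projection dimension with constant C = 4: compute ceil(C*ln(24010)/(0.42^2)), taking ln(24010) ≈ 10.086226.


ln(24010) ≈ 10.086226.
eps^2 = 0.42^2 = 0.1764.
C*ln(N)/eps^2 ≈ 4*10.086226/0.1764 ≈ 228.7126.
m = ceil(228.7126) = 229.

229


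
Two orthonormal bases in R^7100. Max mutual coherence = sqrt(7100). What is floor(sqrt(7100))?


84^2 = 7056 <= 7100 < 7225 = 85^2, so 84 <= sqrt(7100) < 85.
floor(sqrt(7100)) = 84.

84


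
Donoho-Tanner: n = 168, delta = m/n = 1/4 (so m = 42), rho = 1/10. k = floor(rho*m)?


m = 1/4*168 = 42.
rho = 1/10.
rho*m = 1/10*42 = 4.2.
k = floor(4.2) = 4.

4


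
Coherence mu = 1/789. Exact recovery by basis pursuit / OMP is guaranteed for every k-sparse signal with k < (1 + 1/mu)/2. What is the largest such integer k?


1/mu = 789.
1 + 1/mu = 790.
(1 + 1/mu)/2 = 395 is an integer and the inequality is strict, so k_max = 395 - 1 = 394.

394


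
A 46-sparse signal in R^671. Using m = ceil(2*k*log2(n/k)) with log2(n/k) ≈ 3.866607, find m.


log2(n/k) = log2(671/46) ≈ 3.866607.
2*k*log2(n/k) ≈ 2*46*3.866607 = 355.727844.
m = ceil(355.727844) = 356.

356


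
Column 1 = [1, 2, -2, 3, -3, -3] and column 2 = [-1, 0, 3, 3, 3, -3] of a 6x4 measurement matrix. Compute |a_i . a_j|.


Inner product: 1*-1 + 2*0 + -2*3 + 3*3 + -3*3 + -3*-3
Products: [-1, 0, -6, 9, -9, 9]
Sum = 2.
|dot| = 2.

2


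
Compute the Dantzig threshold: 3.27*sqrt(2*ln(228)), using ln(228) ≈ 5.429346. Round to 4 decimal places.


ln(228) ≈ 5.429346.
2*ln(n) ≈ 10.858692.
sqrt(2*ln(n)) ≈ sqrt(10.858692) ≈ 3.295253.
threshold ≈ 3.27*3.295253 = 10.77547731 ≈ 10.7755.

10.7755


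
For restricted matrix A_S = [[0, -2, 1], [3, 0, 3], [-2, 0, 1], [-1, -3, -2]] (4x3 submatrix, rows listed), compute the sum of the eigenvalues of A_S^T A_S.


Sum of eigenvalues of A_S^T A_S = trace(A_S^T A_S) = sum of squared column norms of A_S.
A_S^T A_S diagonal: [14, 13, 15].
trace = 14 + 13 + 15 = 42.

42


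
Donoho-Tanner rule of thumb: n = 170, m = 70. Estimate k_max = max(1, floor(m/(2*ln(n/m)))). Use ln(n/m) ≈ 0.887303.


n/m = 170/70 = 17/7.
ln(n/m) ≈ 0.887303.
2*ln(n/m) ≈ 1.774606.
m/(2*ln(n/m)) ≈ 70/1.774606 ≈ 39.4454.
floor = 39.
k_max = max(1, 39) = 39.

39


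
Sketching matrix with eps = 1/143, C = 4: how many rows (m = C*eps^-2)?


1/eps = 143.
(1/eps)^2 = 20449.
m = 4*20449 = 81796.

81796


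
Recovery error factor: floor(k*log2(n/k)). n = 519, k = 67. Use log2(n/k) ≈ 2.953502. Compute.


log2(n/k) = log2(519/67) ≈ 2.953502.
k*log2(n/k) ≈ 67*2.953502 = 197.884634.
floor(197.884634) = 197.

197


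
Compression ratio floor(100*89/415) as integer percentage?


100*m/n = 100*89/415 ≈ 21.4458.
floor = 21.

21


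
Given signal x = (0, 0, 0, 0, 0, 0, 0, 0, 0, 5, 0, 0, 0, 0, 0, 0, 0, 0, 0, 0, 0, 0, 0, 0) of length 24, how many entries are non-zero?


Non-zero positions: [9].
Sparsity = 1.

1


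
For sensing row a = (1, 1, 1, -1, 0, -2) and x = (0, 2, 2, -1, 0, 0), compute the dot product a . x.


Non-zero terms: ['1*2', '1*2', '-1*-1']
Products: [2, 2, 1]
y = sum = 5.

5


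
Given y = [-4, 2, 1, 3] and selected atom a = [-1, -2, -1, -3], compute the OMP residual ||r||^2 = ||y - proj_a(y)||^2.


a^T a = 15.
a^T y = -10.
coeff = -10/15 = -2/3.
||r||^2 = 70/3.

70/3


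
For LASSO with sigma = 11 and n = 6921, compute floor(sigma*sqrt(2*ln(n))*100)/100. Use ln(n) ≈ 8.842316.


ln(6921) ≈ 8.842316.
2*ln(n) ≈ 17.684632.
sqrt(2*ln(n)) ≈ sqrt(17.684632) ≈ 4.20531.
lambda ≈ 11*4.20531 = 46.25841.
floor(lambda*100)/100 = 46.25.

46.25


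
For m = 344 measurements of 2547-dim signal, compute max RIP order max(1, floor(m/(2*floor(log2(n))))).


floor(log2(2547)) = 11.
2*11 = 22.
m/(2*floor(log2(n))) = 344/22 ≈ 15.6364.
floor = 15.
k = max(1, 15) = 15.

15


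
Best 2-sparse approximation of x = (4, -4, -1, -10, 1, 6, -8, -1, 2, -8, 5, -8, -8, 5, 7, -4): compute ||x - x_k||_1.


Sorted |x_i| descending: [10, 8, 8, 8, 8, 7, 6, 5, 5, 4, 4, 4, 2, 1, 1, 1]
Keep top 2: [10, 8]
Tail entries: [8, 8, 8, 7, 6, 5, 5, 4, 4, 4, 2, 1, 1, 1]
L1 error = sum of tail = 64.

64
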